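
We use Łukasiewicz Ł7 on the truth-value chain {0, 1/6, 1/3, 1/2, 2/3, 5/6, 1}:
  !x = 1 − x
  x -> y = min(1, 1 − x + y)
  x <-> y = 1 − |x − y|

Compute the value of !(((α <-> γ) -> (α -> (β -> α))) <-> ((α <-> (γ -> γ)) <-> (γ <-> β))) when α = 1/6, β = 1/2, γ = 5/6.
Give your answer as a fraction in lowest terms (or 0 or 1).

1/2

α <-> γ = 1/6 <-> 5/6 = 1/3
β -> α = 1/2 -> 1/6 = 2/3
α -> (β -> α) = 1/6 -> 2/3 = 1
(α <-> γ) -> (α -> (β -> α)) = 1/3 -> 1 = 1
γ -> γ = 5/6 -> 5/6 = 1
α <-> (γ -> γ) = 1/6 <-> 1 = 1/6
γ <-> β = 5/6 <-> 1/2 = 2/3
(α <-> (γ -> γ)) <-> (γ <-> β) = 1/6 <-> 2/3 = 1/2
((α <-> γ) -> (α -> (β -> α))) <-> ((α <-> (γ -> γ)) <-> (γ <-> β)) = 1 <-> 1/2 = 1/2
!(((α <-> γ) -> (α -> (β -> α))) <-> ((α <-> (γ -> γ)) <-> (γ <-> β))) = !1/2 = 1/2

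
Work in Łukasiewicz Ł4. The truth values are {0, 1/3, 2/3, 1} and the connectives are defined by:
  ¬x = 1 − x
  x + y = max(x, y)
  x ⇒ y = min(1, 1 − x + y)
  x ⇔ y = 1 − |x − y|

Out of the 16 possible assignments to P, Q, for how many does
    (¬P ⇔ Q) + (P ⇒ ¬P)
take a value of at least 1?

P = 0, Q = 0 ↦ 1  ≥
P = 0, Q = 1/3 ↦ 1  ≥
P = 0, Q = 2/3 ↦ 1  ≥
P = 0, Q = 1 ↦ 1  ≥
P = 1/3, Q = 0 ↦ 1  ≥
P = 1/3, Q = 1/3 ↦ 1  ≥
P = 1/3, Q = 2/3 ↦ 1  ≥
P = 1/3, Q = 1 ↦ 1  ≥
P = 2/3, Q = 0 ↦ 2/3  <
P = 2/3, Q = 1/3 ↦ 1  ≥
P = 2/3, Q = 2/3 ↦ 2/3  <
P = 2/3, Q = 1 ↦ 2/3  <
P = 1, Q = 0 ↦ 1  ≥
P = 1, Q = 1/3 ↦ 2/3  <
P = 1, Q = 2/3 ↦ 1/3  <
P = 1, Q = 1 ↦ 0  <
So 10 of the 16 assignments meet the threshold.

10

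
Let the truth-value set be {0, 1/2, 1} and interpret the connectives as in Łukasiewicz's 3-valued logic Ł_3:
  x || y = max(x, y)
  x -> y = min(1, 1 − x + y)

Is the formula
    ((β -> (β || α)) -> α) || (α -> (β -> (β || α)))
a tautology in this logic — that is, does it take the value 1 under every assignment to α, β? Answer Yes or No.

Yes

α = 0, β = 0 ↦ 1
α = 0, β = 1/2 ↦ 1
α = 0, β = 1 ↦ 1
α = 1/2, β = 0 ↦ 1
α = 1/2, β = 1/2 ↦ 1
α = 1/2, β = 1 ↦ 1
α = 1, β = 0 ↦ 1
α = 1, β = 1/2 ↦ 1
α = 1, β = 1 ↦ 1
Every assignment gives a value ≥ 1.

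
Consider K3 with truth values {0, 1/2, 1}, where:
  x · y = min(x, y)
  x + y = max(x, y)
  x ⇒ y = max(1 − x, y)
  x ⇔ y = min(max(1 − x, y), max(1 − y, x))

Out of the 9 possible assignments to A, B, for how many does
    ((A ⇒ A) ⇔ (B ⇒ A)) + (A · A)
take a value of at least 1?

A = 0, B = 0 ↦ 1  ≥
A = 0, B = 1/2 ↦ 1/2  <
A = 0, B = 1 ↦ 0  <
A = 1/2, B = 0 ↦ 1/2  <
A = 1/2, B = 1/2 ↦ 1/2  <
A = 1/2, B = 1 ↦ 1/2  <
A = 1, B = 0 ↦ 1  ≥
A = 1, B = 1/2 ↦ 1  ≥
A = 1, B = 1 ↦ 1  ≥
So 4 of the 9 assignments meet the threshold.

4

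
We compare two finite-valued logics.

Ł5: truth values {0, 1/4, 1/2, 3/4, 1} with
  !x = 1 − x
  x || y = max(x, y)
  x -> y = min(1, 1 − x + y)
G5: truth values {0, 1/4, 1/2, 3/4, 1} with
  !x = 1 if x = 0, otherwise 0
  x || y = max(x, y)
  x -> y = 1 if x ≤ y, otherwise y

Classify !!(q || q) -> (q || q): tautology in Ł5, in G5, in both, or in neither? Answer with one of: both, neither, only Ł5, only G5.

only Ł5

In Ł5: every assignment gives 1 — tautology.
In G5: at q = 1/4 the value is 1/4 — not a tautology.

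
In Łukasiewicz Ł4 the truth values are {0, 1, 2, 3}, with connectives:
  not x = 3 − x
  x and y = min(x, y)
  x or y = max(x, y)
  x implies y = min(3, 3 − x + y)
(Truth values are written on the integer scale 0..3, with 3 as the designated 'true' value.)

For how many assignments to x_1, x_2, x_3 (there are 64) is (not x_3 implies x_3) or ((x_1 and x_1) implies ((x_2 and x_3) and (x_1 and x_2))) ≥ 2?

56

value 3: 43 assignments (counts)
value 2: 13 assignments (counts)
value 1: 4 assignments
value 0: 4 assignments
So 56 of the 64 assignments meet the threshold.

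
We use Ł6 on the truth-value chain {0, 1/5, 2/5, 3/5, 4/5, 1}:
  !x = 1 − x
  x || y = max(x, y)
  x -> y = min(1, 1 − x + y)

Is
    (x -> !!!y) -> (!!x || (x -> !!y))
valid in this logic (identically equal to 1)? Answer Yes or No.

No

Counterexample: take x = 1/5, y = 0.
!y = !0 = 1
!!y = !1 = 0
!!!y = !0 = 1
x -> !!!y = 1/5 -> 1 = 1
!x = !1/5 = 4/5
!!x = !4/5 = 1/5
!y = !0 = 1
!!y = !1 = 0
x -> !!y = 1/5 -> 0 = 4/5
!!x || (x -> !!y) = 1/5 || 4/5 = 4/5
(x -> !!!y) -> (!!x || (x -> !!y)) = 1 -> 4/5 = 4/5
This gives 4/5 ≠ 1.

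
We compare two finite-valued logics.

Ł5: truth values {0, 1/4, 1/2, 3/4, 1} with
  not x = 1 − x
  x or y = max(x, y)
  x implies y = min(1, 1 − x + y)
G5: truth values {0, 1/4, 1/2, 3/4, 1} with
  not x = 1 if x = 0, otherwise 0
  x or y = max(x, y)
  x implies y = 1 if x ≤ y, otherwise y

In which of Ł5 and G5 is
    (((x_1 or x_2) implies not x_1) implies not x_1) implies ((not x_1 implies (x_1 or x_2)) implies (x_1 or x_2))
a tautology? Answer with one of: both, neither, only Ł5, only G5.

In Ł5: every assignment gives 1 — tautology.
In G5: at x_1 = 1/4, x_2 = 0 the value is 1/4 — not a tautology.

only Ł5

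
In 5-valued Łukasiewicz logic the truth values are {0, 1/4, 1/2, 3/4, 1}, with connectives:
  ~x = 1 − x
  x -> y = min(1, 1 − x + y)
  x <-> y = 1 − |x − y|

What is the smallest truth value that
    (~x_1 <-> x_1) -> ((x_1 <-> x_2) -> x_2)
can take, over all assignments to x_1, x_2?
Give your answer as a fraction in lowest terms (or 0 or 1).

1/2

Take x_1 = 1/2, x_2 = 0:
~x_1 = ~1/2 = 1/2
~x_1 <-> x_1 = 1/2 <-> 1/2 = 1
x_1 <-> x_2 = 1/2 <-> 0 = 1/2
(x_1 <-> x_2) -> x_2 = 1/2 -> 0 = 1/2
(~x_1 <-> x_1) -> ((x_1 <-> x_2) -> x_2) = 1 -> 1/2 = 1/2
No assignment yields a value below 1/2, so this is the minimum.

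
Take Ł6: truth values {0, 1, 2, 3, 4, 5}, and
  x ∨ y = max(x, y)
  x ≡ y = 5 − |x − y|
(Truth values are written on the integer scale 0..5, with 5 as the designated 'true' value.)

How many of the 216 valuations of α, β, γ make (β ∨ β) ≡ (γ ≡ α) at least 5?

36

value 5: 36 assignments (counts)
value 4: 64 assignments
value 3: 50 assignments
value 2: 36 assignments
value 1: 22 assignments
value 0: 8 assignments
So 36 of the 216 assignments meet the threshold.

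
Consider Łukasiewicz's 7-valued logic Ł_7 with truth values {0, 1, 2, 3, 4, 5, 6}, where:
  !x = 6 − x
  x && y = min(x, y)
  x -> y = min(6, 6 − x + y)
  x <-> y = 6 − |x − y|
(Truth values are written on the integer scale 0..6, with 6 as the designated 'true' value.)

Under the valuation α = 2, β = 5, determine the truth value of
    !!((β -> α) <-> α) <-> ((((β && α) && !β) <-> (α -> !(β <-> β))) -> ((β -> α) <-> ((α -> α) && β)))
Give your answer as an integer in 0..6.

β -> α = 5 -> 2 = 3
(β -> α) <-> α = 3 <-> 2 = 5
!((β -> α) <-> α) = !5 = 1
!!((β -> α) <-> α) = !1 = 5
β && α = 5 && 2 = 2
!β = !5 = 1
(β && α) && !β = 2 && 1 = 1
β <-> β = 5 <-> 5 = 6
!(β <-> β) = !6 = 0
α -> !(β <-> β) = 2 -> 0 = 4
((β && α) && !β) <-> (α -> !(β <-> β)) = 1 <-> 4 = 3
β -> α = 5 -> 2 = 3
α -> α = 2 -> 2 = 6
(α -> α) && β = 6 && 5 = 5
(β -> α) <-> ((α -> α) && β) = 3 <-> 5 = 4
(((β && α) && !β) <-> (α -> !(β <-> β))) -> ((β -> α) <-> ((α -> α) && β)) = 3 -> 4 = 6
!!((β -> α) <-> α) <-> ((((β && α) && !β) <-> (α -> !(β <-> β))) -> ((β -> α) <-> ((α -> α) && β))) = 5 <-> 6 = 5

5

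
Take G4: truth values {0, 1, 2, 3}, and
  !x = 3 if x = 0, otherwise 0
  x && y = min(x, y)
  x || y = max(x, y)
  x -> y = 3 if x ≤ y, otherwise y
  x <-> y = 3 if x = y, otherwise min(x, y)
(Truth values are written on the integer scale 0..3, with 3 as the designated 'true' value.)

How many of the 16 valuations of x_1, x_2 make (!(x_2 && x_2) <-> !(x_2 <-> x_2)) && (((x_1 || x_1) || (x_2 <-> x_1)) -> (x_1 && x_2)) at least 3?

7

x_1 = 0, x_2 = 0 ↦ 0  <
x_1 = 0, x_2 = 1 ↦ 3  ≥
x_1 = 0, x_2 = 2 ↦ 3  ≥
x_1 = 0, x_2 = 3 ↦ 3  ≥
x_1 = 1, x_2 = 0 ↦ 0  <
x_1 = 1, x_2 = 1 ↦ 1  <
x_1 = 1, x_2 = 2 ↦ 3  ≥
x_1 = 1, x_2 = 3 ↦ 3  ≥
x_1 = 2, x_2 = 0 ↦ 0  <
x_1 = 2, x_2 = 1 ↦ 1  <
x_1 = 2, x_2 = 2 ↦ 2  <
x_1 = 2, x_2 = 3 ↦ 3  ≥
x_1 = 3, x_2 = 0 ↦ 0  <
x_1 = 3, x_2 = 1 ↦ 1  <
x_1 = 3, x_2 = 2 ↦ 2  <
x_1 = 3, x_2 = 3 ↦ 3  ≥
So 7 of the 16 assignments meet the threshold.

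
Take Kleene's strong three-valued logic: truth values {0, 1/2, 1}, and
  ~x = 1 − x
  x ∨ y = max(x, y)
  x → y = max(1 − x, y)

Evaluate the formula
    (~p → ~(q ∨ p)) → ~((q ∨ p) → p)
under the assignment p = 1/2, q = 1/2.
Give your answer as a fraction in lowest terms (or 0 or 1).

~p = ~1/2 = 1/2
q ∨ p = 1/2 ∨ 1/2 = 1/2
~(q ∨ p) = ~1/2 = 1/2
~p → ~(q ∨ p) = 1/2 → 1/2 = 1/2
q ∨ p = 1/2 ∨ 1/2 = 1/2
(q ∨ p) → p = 1/2 → 1/2 = 1/2
~((q ∨ p) → p) = ~1/2 = 1/2
(~p → ~(q ∨ p)) → ~((q ∨ p) → p) = 1/2 → 1/2 = 1/2

1/2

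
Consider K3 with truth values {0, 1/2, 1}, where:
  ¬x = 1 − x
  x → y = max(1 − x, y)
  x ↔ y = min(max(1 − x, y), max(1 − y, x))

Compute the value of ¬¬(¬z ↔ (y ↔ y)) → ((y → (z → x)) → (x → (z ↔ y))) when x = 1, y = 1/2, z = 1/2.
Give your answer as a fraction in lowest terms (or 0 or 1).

¬z = ¬1/2 = 1/2
y ↔ y = 1/2 ↔ 1/2 = 1/2
¬z ↔ (y ↔ y) = 1/2 ↔ 1/2 = 1/2
¬(¬z ↔ (y ↔ y)) = ¬1/2 = 1/2
¬¬(¬z ↔ (y ↔ y)) = ¬1/2 = 1/2
z → x = 1/2 → 1 = 1
y → (z → x) = 1/2 → 1 = 1
z ↔ y = 1/2 ↔ 1/2 = 1/2
x → (z ↔ y) = 1 → 1/2 = 1/2
(y → (z → x)) → (x → (z ↔ y)) = 1 → 1/2 = 1/2
¬¬(¬z ↔ (y ↔ y)) → ((y → (z → x)) → (x → (z ↔ y))) = 1/2 → 1/2 = 1/2

1/2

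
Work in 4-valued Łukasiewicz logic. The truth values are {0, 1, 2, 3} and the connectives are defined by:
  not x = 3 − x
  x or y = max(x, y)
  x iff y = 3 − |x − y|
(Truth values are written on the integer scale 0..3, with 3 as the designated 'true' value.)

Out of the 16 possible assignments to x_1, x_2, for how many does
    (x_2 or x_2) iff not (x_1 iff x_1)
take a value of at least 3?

4

x_1 = 0, x_2 = 0 ↦ 3  ≥
x_1 = 0, x_2 = 1 ↦ 2  <
x_1 = 0, x_2 = 2 ↦ 1  <
x_1 = 0, x_2 = 3 ↦ 0  <
x_1 = 1, x_2 = 0 ↦ 3  ≥
x_1 = 1, x_2 = 1 ↦ 2  <
x_1 = 1, x_2 = 2 ↦ 1  <
x_1 = 1, x_2 = 3 ↦ 0  <
x_1 = 2, x_2 = 0 ↦ 3  ≥
x_1 = 2, x_2 = 1 ↦ 2  <
x_1 = 2, x_2 = 2 ↦ 1  <
x_1 = 2, x_2 = 3 ↦ 0  <
x_1 = 3, x_2 = 0 ↦ 3  ≥
x_1 = 3, x_2 = 1 ↦ 2  <
x_1 = 3, x_2 = 2 ↦ 1  <
x_1 = 3, x_2 = 3 ↦ 0  <
So 4 of the 16 assignments meet the threshold.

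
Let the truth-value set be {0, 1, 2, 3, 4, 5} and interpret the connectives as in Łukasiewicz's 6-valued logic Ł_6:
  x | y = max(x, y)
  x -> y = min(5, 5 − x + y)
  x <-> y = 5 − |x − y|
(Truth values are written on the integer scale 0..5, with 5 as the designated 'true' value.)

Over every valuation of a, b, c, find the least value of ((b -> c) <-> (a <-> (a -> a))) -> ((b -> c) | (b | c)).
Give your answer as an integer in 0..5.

3

Take a = 2, b = 3, c = 0:
b -> c = 3 -> 0 = 2
a -> a = 2 -> 2 = 5
a <-> (a -> a) = 2 <-> 5 = 2
(b -> c) <-> (a <-> (a -> a)) = 2 <-> 2 = 5
b -> c = 3 -> 0 = 2
b | c = 3 | 0 = 3
(b -> c) | (b | c) = 2 | 3 = 3
((b -> c) <-> (a <-> (a -> a))) -> ((b -> c) | (b | c)) = 5 -> 3 = 3
No assignment yields a value below 3, so this is the minimum.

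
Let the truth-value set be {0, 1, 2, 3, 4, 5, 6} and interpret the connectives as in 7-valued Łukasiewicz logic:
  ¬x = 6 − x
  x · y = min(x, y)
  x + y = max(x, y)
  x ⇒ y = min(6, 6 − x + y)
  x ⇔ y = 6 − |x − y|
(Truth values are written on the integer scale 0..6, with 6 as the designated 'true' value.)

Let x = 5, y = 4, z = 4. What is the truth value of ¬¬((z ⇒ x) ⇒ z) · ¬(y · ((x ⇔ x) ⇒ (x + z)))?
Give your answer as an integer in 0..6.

2

z ⇒ x = 4 ⇒ 5 = 6
(z ⇒ x) ⇒ z = 6 ⇒ 4 = 4
¬((z ⇒ x) ⇒ z) = ¬4 = 2
¬¬((z ⇒ x) ⇒ z) = ¬2 = 4
x ⇔ x = 5 ⇔ 5 = 6
x + z = 5 + 4 = 5
(x ⇔ x) ⇒ (x + z) = 6 ⇒ 5 = 5
y · ((x ⇔ x) ⇒ (x + z)) = 4 · 5 = 4
¬(y · ((x ⇔ x) ⇒ (x + z))) = ¬4 = 2
¬¬((z ⇒ x) ⇒ z) · ¬(y · ((x ⇔ x) ⇒ (x + z))) = 4 · 2 = 2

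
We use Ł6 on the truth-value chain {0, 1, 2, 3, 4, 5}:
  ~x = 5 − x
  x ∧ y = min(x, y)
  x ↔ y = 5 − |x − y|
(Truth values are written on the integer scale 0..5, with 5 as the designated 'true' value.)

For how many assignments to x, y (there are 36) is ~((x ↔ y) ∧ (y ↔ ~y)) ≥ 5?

12

value 5: 12 assignments (counts)
value 4: 2 assignments
value 3: 12 assignments
value 2: 4 assignments
value 1: 6 assignments
So 12 of the 36 assignments meet the threshold.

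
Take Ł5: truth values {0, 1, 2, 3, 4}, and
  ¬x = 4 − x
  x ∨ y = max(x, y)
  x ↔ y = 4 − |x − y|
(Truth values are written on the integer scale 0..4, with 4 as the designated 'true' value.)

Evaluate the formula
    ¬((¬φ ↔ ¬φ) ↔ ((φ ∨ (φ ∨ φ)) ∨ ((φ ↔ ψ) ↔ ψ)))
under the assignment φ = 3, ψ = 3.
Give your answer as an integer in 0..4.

1

¬φ = ¬3 = 1
¬φ = ¬3 = 1
¬φ ↔ ¬φ = 1 ↔ 1 = 4
φ ∨ φ = 3 ∨ 3 = 3
φ ∨ (φ ∨ φ) = 3 ∨ 3 = 3
φ ↔ ψ = 3 ↔ 3 = 4
(φ ↔ ψ) ↔ ψ = 4 ↔ 3 = 3
(φ ∨ (φ ∨ φ)) ∨ ((φ ↔ ψ) ↔ ψ) = 3 ∨ 3 = 3
(¬φ ↔ ¬φ) ↔ ((φ ∨ (φ ∨ φ)) ∨ ((φ ↔ ψ) ↔ ψ)) = 4 ↔ 3 = 3
¬((¬φ ↔ ¬φ) ↔ ((φ ∨ (φ ∨ φ)) ∨ ((φ ↔ ψ) ↔ ψ))) = ¬3 = 1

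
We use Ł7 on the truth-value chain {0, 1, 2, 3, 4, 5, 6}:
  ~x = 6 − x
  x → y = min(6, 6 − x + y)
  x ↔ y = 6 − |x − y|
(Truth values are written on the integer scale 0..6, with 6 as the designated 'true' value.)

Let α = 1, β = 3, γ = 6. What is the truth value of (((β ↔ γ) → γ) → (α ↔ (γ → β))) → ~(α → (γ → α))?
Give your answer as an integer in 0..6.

β ↔ γ = 3 ↔ 6 = 3
(β ↔ γ) → γ = 3 → 6 = 6
γ → β = 6 → 3 = 3
α ↔ (γ → β) = 1 ↔ 3 = 4
((β ↔ γ) → γ) → (α ↔ (γ → β)) = 6 → 4 = 4
γ → α = 6 → 1 = 1
α → (γ → α) = 1 → 1 = 6
~(α → (γ → α)) = ~6 = 0
(((β ↔ γ) → γ) → (α ↔ (γ → β))) → ~(α → (γ → α)) = 4 → 0 = 2

2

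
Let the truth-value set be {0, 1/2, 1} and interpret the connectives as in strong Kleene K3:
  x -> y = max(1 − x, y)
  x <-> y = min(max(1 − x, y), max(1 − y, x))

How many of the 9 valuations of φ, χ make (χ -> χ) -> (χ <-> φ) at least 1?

2

φ = 0, χ = 0 ↦ 1  ≥
φ = 0, χ = 1/2 ↦ 1/2  <
φ = 0, χ = 1 ↦ 0  <
φ = 1/2, χ = 0 ↦ 1/2  <
φ = 1/2, χ = 1/2 ↦ 1/2  <
φ = 1/2, χ = 1 ↦ 1/2  <
φ = 1, χ = 0 ↦ 0  <
φ = 1, χ = 1/2 ↦ 1/2  <
φ = 1, χ = 1 ↦ 1  ≥
So 2 of the 9 assignments meet the threshold.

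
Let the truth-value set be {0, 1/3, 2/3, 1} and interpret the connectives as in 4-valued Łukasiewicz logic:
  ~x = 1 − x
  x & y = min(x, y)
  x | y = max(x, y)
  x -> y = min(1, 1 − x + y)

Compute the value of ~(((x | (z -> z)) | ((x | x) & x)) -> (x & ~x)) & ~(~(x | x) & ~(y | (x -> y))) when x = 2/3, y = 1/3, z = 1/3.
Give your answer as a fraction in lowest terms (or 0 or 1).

2/3

z -> z = 1/3 -> 1/3 = 1
x | (z -> z) = 2/3 | 1 = 1
x | x = 2/3 | 2/3 = 2/3
(x | x) & x = 2/3 & 2/3 = 2/3
(x | (z -> z)) | ((x | x) & x) = 1 | 2/3 = 1
~x = ~2/3 = 1/3
x & ~x = 2/3 & 1/3 = 1/3
((x | (z -> z)) | ((x | x) & x)) -> (x & ~x) = 1 -> 1/3 = 1/3
~(((x | (z -> z)) | ((x | x) & x)) -> (x & ~x)) = ~1/3 = 2/3
x | x = 2/3 | 2/3 = 2/3
~(x | x) = ~2/3 = 1/3
x -> y = 2/3 -> 1/3 = 2/3
y | (x -> y) = 1/3 | 2/3 = 2/3
~(y | (x -> y)) = ~2/3 = 1/3
~(x | x) & ~(y | (x -> y)) = 1/3 & 1/3 = 1/3
~(~(x | x) & ~(y | (x -> y))) = ~1/3 = 2/3
~(((x | (z -> z)) | ((x | x) & x)) -> (x & ~x)) & ~(~(x | x) & ~(y | (x -> y))) = 2/3 & 2/3 = 2/3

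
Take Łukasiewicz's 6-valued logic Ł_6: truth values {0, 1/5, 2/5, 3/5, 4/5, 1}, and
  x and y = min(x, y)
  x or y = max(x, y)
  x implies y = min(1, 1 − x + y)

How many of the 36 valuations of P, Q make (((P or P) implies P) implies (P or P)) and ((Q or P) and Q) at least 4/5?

4

value 1: 1 assignment (counts)
value 4/5: 3 assignments (counts)
value 3/5: 5 assignments
value 2/5: 7 assignments
value 1/5: 9 assignments
value 0: 11 assignments
So 4 of the 36 assignments meet the threshold.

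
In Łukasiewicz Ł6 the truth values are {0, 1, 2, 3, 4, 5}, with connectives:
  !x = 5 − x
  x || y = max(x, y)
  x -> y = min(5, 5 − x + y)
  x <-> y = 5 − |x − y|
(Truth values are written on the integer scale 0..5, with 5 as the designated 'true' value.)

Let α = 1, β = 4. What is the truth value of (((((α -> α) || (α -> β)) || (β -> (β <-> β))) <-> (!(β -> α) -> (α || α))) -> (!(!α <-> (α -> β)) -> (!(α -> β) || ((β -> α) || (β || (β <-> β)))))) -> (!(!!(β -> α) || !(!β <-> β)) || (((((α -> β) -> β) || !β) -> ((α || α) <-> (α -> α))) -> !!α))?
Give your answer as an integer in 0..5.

4

α -> α = 1 -> 1 = 5
α -> β = 1 -> 4 = 5
(α -> α) || (α -> β) = 5 || 5 = 5
β <-> β = 4 <-> 4 = 5
β -> (β <-> β) = 4 -> 5 = 5
((α -> α) || (α -> β)) || (β -> (β <-> β)) = 5 || 5 = 5
β -> α = 4 -> 1 = 2
!(β -> α) = !2 = 3
α || α = 1 || 1 = 1
!(β -> α) -> (α || α) = 3 -> 1 = 3
(((α -> α) || (α -> β)) || (β -> (β <-> β))) <-> (!(β -> α) -> (α || α)) = 5 <-> 3 = 3
!α = !1 = 4
α -> β = 1 -> 4 = 5
!α <-> (α -> β) = 4 <-> 5 = 4
!(!α <-> (α -> β)) = !4 = 1
α -> β = 1 -> 4 = 5
!(α -> β) = !5 = 0
β -> α = 4 -> 1 = 2
β <-> β = 4 <-> 4 = 5
β || (β <-> β) = 4 || 5 = 5
(β -> α) || (β || (β <-> β)) = 2 || 5 = 5
!(α -> β) || ((β -> α) || (β || (β <-> β))) = 0 || 5 = 5
!(!α <-> (α -> β)) -> (!(α -> β) || ((β -> α) || (β || (β <-> β)))) = 1 -> 5 = 5
((((α -> α) || (α -> β)) || (β -> (β <-> β))) <-> (!(β -> α) -> (α || α))) -> (!(!α <-> (α -> β)) -> (!(α -> β) || ((β -> α) || (β || (β <-> β))))) = 3 -> 5 = 5
β -> α = 4 -> 1 = 2
!(β -> α) = !2 = 3
!!(β -> α) = !3 = 2
!β = !4 = 1
!β <-> β = 1 <-> 4 = 2
!(!β <-> β) = !2 = 3
!!(β -> α) || !(!β <-> β) = 2 || 3 = 3
!(!!(β -> α) || !(!β <-> β)) = !3 = 2
α -> β = 1 -> 4 = 5
(α -> β) -> β = 5 -> 4 = 4
!β = !4 = 1
((α -> β) -> β) || !β = 4 || 1 = 4
α || α = 1 || 1 = 1
α -> α = 1 -> 1 = 5
(α || α) <-> (α -> α) = 1 <-> 5 = 1
(((α -> β) -> β) || !β) -> ((α || α) <-> (α -> α)) = 4 -> 1 = 2
!α = !1 = 4
!!α = !4 = 1
((((α -> β) -> β) || !β) -> ((α || α) <-> (α -> α))) -> !!α = 2 -> 1 = 4
!(!!(β -> α) || !(!β <-> β)) || (((((α -> β) -> β) || !β) -> ((α || α) <-> (α -> α))) -> !!α) = 2 || 4 = 4
(((((α -> α) || (α -> β)) || (β -> (β <-> β))) <-> (!(β -> α) -> (α || α))) -> (!(!α <-> (α -> β)) -> (!(α -> β) || ((β -> α) || (β || (β <-> β)))))) -> (!(!!(β -> α) || !(!β <-> β)) || (((((α -> β) -> β) || !β) -> ((α || α) <-> (α -> α))) -> !!α)) = 5 -> 4 = 4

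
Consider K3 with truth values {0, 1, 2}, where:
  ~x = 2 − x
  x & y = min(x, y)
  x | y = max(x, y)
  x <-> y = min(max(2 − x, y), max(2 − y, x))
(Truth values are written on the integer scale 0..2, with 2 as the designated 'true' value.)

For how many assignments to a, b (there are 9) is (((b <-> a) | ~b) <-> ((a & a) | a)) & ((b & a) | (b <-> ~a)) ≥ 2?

a = 0, b = 0 ↦ 0  <
a = 0, b = 1 ↦ 1  <
a = 0, b = 2 ↦ 2  ≥
a = 1, b = 0 ↦ 1  <
a = 1, b = 1 ↦ 1  <
a = 1, b = 2 ↦ 1  <
a = 2, b = 0 ↦ 2  ≥
a = 2, b = 1 ↦ 1  <
a = 2, b = 2 ↦ 2  ≥
So 3 of the 9 assignments meet the threshold.

3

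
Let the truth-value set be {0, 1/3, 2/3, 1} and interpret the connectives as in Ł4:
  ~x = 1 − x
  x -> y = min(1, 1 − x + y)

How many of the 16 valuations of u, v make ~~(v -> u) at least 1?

10

u = 0, v = 0 ↦ 1  ≥
u = 0, v = 1/3 ↦ 2/3  <
u = 0, v = 2/3 ↦ 1/3  <
u = 0, v = 1 ↦ 0  <
u = 1/3, v = 0 ↦ 1  ≥
u = 1/3, v = 1/3 ↦ 1  ≥
u = 1/3, v = 2/3 ↦ 2/3  <
u = 1/3, v = 1 ↦ 1/3  <
u = 2/3, v = 0 ↦ 1  ≥
u = 2/3, v = 1/3 ↦ 1  ≥
u = 2/3, v = 2/3 ↦ 1  ≥
u = 2/3, v = 1 ↦ 2/3  <
u = 1, v = 0 ↦ 1  ≥
u = 1, v = 1/3 ↦ 1  ≥
u = 1, v = 2/3 ↦ 1  ≥
u = 1, v = 1 ↦ 1  ≥
So 10 of the 16 assignments meet the threshold.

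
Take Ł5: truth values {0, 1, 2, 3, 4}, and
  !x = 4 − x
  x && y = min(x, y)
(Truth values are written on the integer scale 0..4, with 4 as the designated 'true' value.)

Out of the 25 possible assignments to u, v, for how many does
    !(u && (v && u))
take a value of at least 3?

16

value 4: 9 assignments (counts)
value 3: 7 assignments (counts)
value 2: 5 assignments
value 1: 3 assignments
value 0: 1 assignment
So 16 of the 25 assignments meet the threshold.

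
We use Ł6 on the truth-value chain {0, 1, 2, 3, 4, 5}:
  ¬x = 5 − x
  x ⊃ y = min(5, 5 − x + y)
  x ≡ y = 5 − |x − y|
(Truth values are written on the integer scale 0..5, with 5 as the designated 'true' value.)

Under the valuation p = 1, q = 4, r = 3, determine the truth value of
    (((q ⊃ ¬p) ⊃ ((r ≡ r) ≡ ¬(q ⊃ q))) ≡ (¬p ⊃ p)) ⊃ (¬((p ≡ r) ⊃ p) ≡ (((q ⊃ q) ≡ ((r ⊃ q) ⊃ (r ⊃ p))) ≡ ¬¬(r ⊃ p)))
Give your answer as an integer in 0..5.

4

¬p = ¬1 = 4
q ⊃ ¬p = 4 ⊃ 4 = 5
r ≡ r = 3 ≡ 3 = 5
q ⊃ q = 4 ⊃ 4 = 5
¬(q ⊃ q) = ¬5 = 0
(r ≡ r) ≡ ¬(q ⊃ q) = 5 ≡ 0 = 0
(q ⊃ ¬p) ⊃ ((r ≡ r) ≡ ¬(q ⊃ q)) = 5 ⊃ 0 = 0
¬p = ¬1 = 4
¬p ⊃ p = 4 ⊃ 1 = 2
((q ⊃ ¬p) ⊃ ((r ≡ r) ≡ ¬(q ⊃ q))) ≡ (¬p ⊃ p) = 0 ≡ 2 = 3
p ≡ r = 1 ≡ 3 = 3
(p ≡ r) ⊃ p = 3 ⊃ 1 = 3
¬((p ≡ r) ⊃ p) = ¬3 = 2
q ⊃ q = 4 ⊃ 4 = 5
r ⊃ q = 3 ⊃ 4 = 5
r ⊃ p = 3 ⊃ 1 = 3
(r ⊃ q) ⊃ (r ⊃ p) = 5 ⊃ 3 = 3
(q ⊃ q) ≡ ((r ⊃ q) ⊃ (r ⊃ p)) = 5 ≡ 3 = 3
r ⊃ p = 3 ⊃ 1 = 3
¬(r ⊃ p) = ¬3 = 2
¬¬(r ⊃ p) = ¬2 = 3
((q ⊃ q) ≡ ((r ⊃ q) ⊃ (r ⊃ p))) ≡ ¬¬(r ⊃ p) = 3 ≡ 3 = 5
¬((p ≡ r) ⊃ p) ≡ (((q ⊃ q) ≡ ((r ⊃ q) ⊃ (r ⊃ p))) ≡ ¬¬(r ⊃ p)) = 2 ≡ 5 = 2
(((q ⊃ ¬p) ⊃ ((r ≡ r) ≡ ¬(q ⊃ q))) ≡ (¬p ⊃ p)) ⊃ (¬((p ≡ r) ⊃ p) ≡ (((q ⊃ q) ≡ ((r ⊃ q) ⊃ (r ⊃ p))) ≡ ¬¬(r ⊃ p))) = 3 ⊃ 2 = 4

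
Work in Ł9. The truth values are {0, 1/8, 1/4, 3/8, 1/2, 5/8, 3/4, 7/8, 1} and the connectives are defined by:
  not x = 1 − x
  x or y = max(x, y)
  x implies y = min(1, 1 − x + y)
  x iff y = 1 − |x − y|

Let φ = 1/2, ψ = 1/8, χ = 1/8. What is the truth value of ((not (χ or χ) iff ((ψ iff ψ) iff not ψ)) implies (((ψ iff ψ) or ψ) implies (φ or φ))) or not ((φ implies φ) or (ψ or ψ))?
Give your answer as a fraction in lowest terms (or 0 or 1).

1/2

χ or χ = 1/8 or 1/8 = 1/8
not (χ or χ) = not 1/8 = 7/8
ψ iff ψ = 1/8 iff 1/8 = 1
not ψ = not 1/8 = 7/8
(ψ iff ψ) iff not ψ = 1 iff 7/8 = 7/8
not (χ or χ) iff ((ψ iff ψ) iff not ψ) = 7/8 iff 7/8 = 1
ψ iff ψ = 1/8 iff 1/8 = 1
(ψ iff ψ) or ψ = 1 or 1/8 = 1
φ or φ = 1/2 or 1/2 = 1/2
((ψ iff ψ) or ψ) implies (φ or φ) = 1 implies 1/2 = 1/2
(not (χ or χ) iff ((ψ iff ψ) iff not ψ)) implies (((ψ iff ψ) or ψ) implies (φ or φ)) = 1 implies 1/2 = 1/2
φ implies φ = 1/2 implies 1/2 = 1
ψ or ψ = 1/8 or 1/8 = 1/8
(φ implies φ) or (ψ or ψ) = 1 or 1/8 = 1
not ((φ implies φ) or (ψ or ψ)) = not 1 = 0
((not (χ or χ) iff ((ψ iff ψ) iff not ψ)) implies (((ψ iff ψ) or ψ) implies (φ or φ))) or not ((φ implies φ) or (ψ or ψ)) = 1/2 or 0 = 1/2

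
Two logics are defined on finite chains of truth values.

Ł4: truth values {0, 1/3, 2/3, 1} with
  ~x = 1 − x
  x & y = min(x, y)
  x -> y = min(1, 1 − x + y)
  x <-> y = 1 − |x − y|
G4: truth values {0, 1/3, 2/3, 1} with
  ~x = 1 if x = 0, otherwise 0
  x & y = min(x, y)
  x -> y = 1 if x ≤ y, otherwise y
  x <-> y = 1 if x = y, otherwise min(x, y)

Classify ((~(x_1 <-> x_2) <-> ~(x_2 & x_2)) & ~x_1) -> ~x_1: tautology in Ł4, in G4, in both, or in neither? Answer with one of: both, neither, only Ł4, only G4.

In Ł4: every assignment gives 1 — tautology.
In G4: every assignment gives 1 — tautology.

both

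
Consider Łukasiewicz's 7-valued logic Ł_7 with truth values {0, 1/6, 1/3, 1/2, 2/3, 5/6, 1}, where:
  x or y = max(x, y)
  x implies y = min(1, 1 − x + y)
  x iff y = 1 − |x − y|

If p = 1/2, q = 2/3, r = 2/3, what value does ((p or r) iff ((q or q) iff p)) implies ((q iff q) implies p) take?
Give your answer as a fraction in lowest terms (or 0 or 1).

2/3

p or r = 1/2 or 2/3 = 2/3
q or q = 2/3 or 2/3 = 2/3
(q or q) iff p = 2/3 iff 1/2 = 5/6
(p or r) iff ((q or q) iff p) = 2/3 iff 5/6 = 5/6
q iff q = 2/3 iff 2/3 = 1
(q iff q) implies p = 1 implies 1/2 = 1/2
((p or r) iff ((q or q) iff p)) implies ((q iff q) implies p) = 5/6 implies 1/2 = 2/3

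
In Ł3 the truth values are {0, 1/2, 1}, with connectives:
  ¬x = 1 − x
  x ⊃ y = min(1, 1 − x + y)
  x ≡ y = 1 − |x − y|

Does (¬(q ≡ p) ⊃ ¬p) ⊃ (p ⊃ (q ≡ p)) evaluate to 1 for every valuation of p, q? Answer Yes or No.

Yes

p = 0, q = 0 ↦ 1
p = 0, q = 1/2 ↦ 1
p = 0, q = 1 ↦ 1
p = 1/2, q = 0 ↦ 1
p = 1/2, q = 1/2 ↦ 1
p = 1/2, q = 1 ↦ 1
p = 1, q = 0 ↦ 1
p = 1, q = 1/2 ↦ 1
p = 1, q = 1 ↦ 1
Every assignment gives a value ≥ 1.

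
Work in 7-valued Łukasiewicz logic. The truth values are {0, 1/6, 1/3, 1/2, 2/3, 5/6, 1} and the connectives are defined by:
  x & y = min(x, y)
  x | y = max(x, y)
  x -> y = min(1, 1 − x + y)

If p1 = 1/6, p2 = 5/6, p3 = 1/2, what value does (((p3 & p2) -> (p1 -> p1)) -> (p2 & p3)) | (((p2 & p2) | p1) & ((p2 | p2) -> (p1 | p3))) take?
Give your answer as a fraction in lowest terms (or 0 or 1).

p3 & p2 = 1/2 & 5/6 = 1/2
p1 -> p1 = 1/6 -> 1/6 = 1
(p3 & p2) -> (p1 -> p1) = 1/2 -> 1 = 1
p2 & p3 = 5/6 & 1/2 = 1/2
((p3 & p2) -> (p1 -> p1)) -> (p2 & p3) = 1 -> 1/2 = 1/2
p2 & p2 = 5/6 & 5/6 = 5/6
(p2 & p2) | p1 = 5/6 | 1/6 = 5/6
p2 | p2 = 5/6 | 5/6 = 5/6
p1 | p3 = 1/6 | 1/2 = 1/2
(p2 | p2) -> (p1 | p3) = 5/6 -> 1/2 = 2/3
((p2 & p2) | p1) & ((p2 | p2) -> (p1 | p3)) = 5/6 & 2/3 = 2/3
(((p3 & p2) -> (p1 -> p1)) -> (p2 & p3)) | (((p2 & p2) | p1) & ((p2 | p2) -> (p1 | p3))) = 1/2 | 2/3 = 2/3

2/3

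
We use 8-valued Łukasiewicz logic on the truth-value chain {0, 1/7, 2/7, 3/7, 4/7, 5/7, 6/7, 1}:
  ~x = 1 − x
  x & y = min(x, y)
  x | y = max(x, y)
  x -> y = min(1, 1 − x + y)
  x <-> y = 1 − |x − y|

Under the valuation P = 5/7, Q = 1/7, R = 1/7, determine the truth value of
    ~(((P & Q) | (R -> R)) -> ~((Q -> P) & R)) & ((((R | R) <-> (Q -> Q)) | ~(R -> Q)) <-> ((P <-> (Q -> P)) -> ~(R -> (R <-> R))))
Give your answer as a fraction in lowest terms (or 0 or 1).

P & Q = 5/7 & 1/7 = 1/7
R -> R = 1/7 -> 1/7 = 1
(P & Q) | (R -> R) = 1/7 | 1 = 1
Q -> P = 1/7 -> 5/7 = 1
(Q -> P) & R = 1 & 1/7 = 1/7
~((Q -> P) & R) = ~1/7 = 6/7
((P & Q) | (R -> R)) -> ~((Q -> P) & R) = 1 -> 6/7 = 6/7
~(((P & Q) | (R -> R)) -> ~((Q -> P) & R)) = ~6/7 = 1/7
R | R = 1/7 | 1/7 = 1/7
Q -> Q = 1/7 -> 1/7 = 1
(R | R) <-> (Q -> Q) = 1/7 <-> 1 = 1/7
R -> Q = 1/7 -> 1/7 = 1
~(R -> Q) = ~1 = 0
((R | R) <-> (Q -> Q)) | ~(R -> Q) = 1/7 | 0 = 1/7
Q -> P = 1/7 -> 5/7 = 1
P <-> (Q -> P) = 5/7 <-> 1 = 5/7
R <-> R = 1/7 <-> 1/7 = 1
R -> (R <-> R) = 1/7 -> 1 = 1
~(R -> (R <-> R)) = ~1 = 0
(P <-> (Q -> P)) -> ~(R -> (R <-> R)) = 5/7 -> 0 = 2/7
(((R | R) <-> (Q -> Q)) | ~(R -> Q)) <-> ((P <-> (Q -> P)) -> ~(R -> (R <-> R))) = 1/7 <-> 2/7 = 6/7
~(((P & Q) | (R -> R)) -> ~((Q -> P) & R)) & ((((R | R) <-> (Q -> Q)) | ~(R -> Q)) <-> ((P <-> (Q -> P)) -> ~(R -> (R <-> R)))) = 1/7 & 6/7 = 1/7

1/7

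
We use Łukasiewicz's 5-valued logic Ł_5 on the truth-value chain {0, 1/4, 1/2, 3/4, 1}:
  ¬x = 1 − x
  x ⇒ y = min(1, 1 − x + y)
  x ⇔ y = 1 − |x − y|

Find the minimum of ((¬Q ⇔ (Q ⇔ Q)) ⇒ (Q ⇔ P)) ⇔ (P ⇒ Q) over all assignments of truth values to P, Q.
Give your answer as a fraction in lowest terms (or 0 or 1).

1/2

Take P = 1, Q = 1/2:
¬Q = ¬1/2 = 1/2
Q ⇔ Q = 1/2 ⇔ 1/2 = 1
¬Q ⇔ (Q ⇔ Q) = 1/2 ⇔ 1 = 1/2
Q ⇔ P = 1/2 ⇔ 1 = 1/2
(¬Q ⇔ (Q ⇔ Q)) ⇒ (Q ⇔ P) = 1/2 ⇒ 1/2 = 1
P ⇒ Q = 1 ⇒ 1/2 = 1/2
((¬Q ⇔ (Q ⇔ Q)) ⇒ (Q ⇔ P)) ⇔ (P ⇒ Q) = 1 ⇔ 1/2 = 1/2
No assignment yields a value below 1/2, so this is the minimum.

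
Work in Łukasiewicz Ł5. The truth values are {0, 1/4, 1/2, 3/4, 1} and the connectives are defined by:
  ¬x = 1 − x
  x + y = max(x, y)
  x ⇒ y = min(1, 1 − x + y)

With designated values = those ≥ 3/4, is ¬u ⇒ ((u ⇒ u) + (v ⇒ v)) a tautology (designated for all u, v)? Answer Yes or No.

At u = 3/4, v = 1/4, for instance:
¬u = ¬3/4 = 1/4
u ⇒ u = 3/4 ⇒ 3/4 = 1
v ⇒ v = 1/4 ⇒ 1/4 = 1
(u ⇒ u) + (v ⇒ v) = 1 + 1 = 1
¬u ⇒ ((u ⇒ u) + (v ⇒ v)) = 1/4 ⇒ 1 = 1
and checking the remaining 24 assignments likewise gives ≥ 3/4 in every case.

Yes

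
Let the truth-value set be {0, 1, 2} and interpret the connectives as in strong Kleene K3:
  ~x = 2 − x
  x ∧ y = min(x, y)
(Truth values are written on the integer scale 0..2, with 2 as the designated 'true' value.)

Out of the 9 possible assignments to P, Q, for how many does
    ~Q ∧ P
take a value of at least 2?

1

P = 0, Q = 0 ↦ 0  <
P = 0, Q = 1 ↦ 0  <
P = 0, Q = 2 ↦ 0  <
P = 1, Q = 0 ↦ 1  <
P = 1, Q = 1 ↦ 1  <
P = 1, Q = 2 ↦ 0  <
P = 2, Q = 0 ↦ 2  ≥
P = 2, Q = 1 ↦ 1  <
P = 2, Q = 2 ↦ 0  <
So 1 of the 9 assignments meets the threshold.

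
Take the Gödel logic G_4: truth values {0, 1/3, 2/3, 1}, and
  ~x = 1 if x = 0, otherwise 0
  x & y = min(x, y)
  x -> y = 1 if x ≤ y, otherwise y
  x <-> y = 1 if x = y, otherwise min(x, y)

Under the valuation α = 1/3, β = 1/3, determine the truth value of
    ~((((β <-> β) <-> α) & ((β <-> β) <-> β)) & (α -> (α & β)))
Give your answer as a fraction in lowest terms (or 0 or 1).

β <-> β = 1/3 <-> 1/3 = 1
(β <-> β) <-> α = 1 <-> 1/3 = 1/3
β <-> β = 1/3 <-> 1/3 = 1
(β <-> β) <-> β = 1 <-> 1/3 = 1/3
((β <-> β) <-> α) & ((β <-> β) <-> β) = 1/3 & 1/3 = 1/3
α & β = 1/3 & 1/3 = 1/3
α -> (α & β) = 1/3 -> 1/3 = 1
(((β <-> β) <-> α) & ((β <-> β) <-> β)) & (α -> (α & β)) = 1/3 & 1 = 1/3
~((((β <-> β) <-> α) & ((β <-> β) <-> β)) & (α -> (α & β))) = ~1/3 = 0

0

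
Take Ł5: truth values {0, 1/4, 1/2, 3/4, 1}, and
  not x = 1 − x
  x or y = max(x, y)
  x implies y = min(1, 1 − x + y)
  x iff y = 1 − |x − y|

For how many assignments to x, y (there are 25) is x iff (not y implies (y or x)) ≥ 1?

9

value 1: 9 assignments (counts)
value 3/4: 6 assignments
value 1/2: 4 assignments
value 1/4: 3 assignments
value 0: 3 assignments
So 9 of the 25 assignments meet the threshold.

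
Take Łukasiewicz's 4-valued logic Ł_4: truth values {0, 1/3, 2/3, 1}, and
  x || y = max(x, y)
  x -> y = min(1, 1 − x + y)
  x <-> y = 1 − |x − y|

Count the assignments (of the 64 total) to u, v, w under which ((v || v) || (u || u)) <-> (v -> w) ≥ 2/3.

41

value 1: 17 assignments (counts)
value 2/3: 24 assignments (counts)
value 1/3: 15 assignments
value 0: 8 assignments
So 41 of the 64 assignments meet the threshold.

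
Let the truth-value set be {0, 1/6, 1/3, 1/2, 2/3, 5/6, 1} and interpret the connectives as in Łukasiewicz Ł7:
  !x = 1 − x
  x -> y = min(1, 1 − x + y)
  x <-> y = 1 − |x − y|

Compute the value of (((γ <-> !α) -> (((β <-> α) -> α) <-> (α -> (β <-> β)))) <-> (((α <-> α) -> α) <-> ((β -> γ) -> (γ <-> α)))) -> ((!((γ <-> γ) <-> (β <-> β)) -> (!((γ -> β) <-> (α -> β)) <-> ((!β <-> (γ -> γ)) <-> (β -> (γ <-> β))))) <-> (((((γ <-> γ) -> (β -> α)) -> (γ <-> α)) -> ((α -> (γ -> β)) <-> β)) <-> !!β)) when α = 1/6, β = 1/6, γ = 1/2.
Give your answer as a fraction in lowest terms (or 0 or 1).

!α = !1/6 = 5/6
γ <-> !α = 1/2 <-> 5/6 = 2/3
β <-> α = 1/6 <-> 1/6 = 1
(β <-> α) -> α = 1 -> 1/6 = 1/6
β <-> β = 1/6 <-> 1/6 = 1
α -> (β <-> β) = 1/6 -> 1 = 1
((β <-> α) -> α) <-> (α -> (β <-> β)) = 1/6 <-> 1 = 1/6
(γ <-> !α) -> (((β <-> α) -> α) <-> (α -> (β <-> β))) = 2/3 -> 1/6 = 1/2
α <-> α = 1/6 <-> 1/6 = 1
(α <-> α) -> α = 1 -> 1/6 = 1/6
β -> γ = 1/6 -> 1/2 = 1
γ <-> α = 1/2 <-> 1/6 = 2/3
(β -> γ) -> (γ <-> α) = 1 -> 2/3 = 2/3
((α <-> α) -> α) <-> ((β -> γ) -> (γ <-> α)) = 1/6 <-> 2/3 = 1/2
((γ <-> !α) -> (((β <-> α) -> α) <-> (α -> (β <-> β)))) <-> (((α <-> α) -> α) <-> ((β -> γ) -> (γ <-> α))) = 1/2 <-> 1/2 = 1
γ <-> γ = 1/2 <-> 1/2 = 1
β <-> β = 1/6 <-> 1/6 = 1
(γ <-> γ) <-> (β <-> β) = 1 <-> 1 = 1
!((γ <-> γ) <-> (β <-> β)) = !1 = 0
γ -> β = 1/2 -> 1/6 = 2/3
α -> β = 1/6 -> 1/6 = 1
(γ -> β) <-> (α -> β) = 2/3 <-> 1 = 2/3
!((γ -> β) <-> (α -> β)) = !2/3 = 1/3
!β = !1/6 = 5/6
γ -> γ = 1/2 -> 1/2 = 1
!β <-> (γ -> γ) = 5/6 <-> 1 = 5/6
γ <-> β = 1/2 <-> 1/6 = 2/3
β -> (γ <-> β) = 1/6 -> 2/3 = 1
(!β <-> (γ -> γ)) <-> (β -> (γ <-> β)) = 5/6 <-> 1 = 5/6
!((γ -> β) <-> (α -> β)) <-> ((!β <-> (γ -> γ)) <-> (β -> (γ <-> β))) = 1/3 <-> 5/6 = 1/2
!((γ <-> γ) <-> (β <-> β)) -> (!((γ -> β) <-> (α -> β)) <-> ((!β <-> (γ -> γ)) <-> (β -> (γ <-> β)))) = 0 -> 1/2 = 1
γ <-> γ = 1/2 <-> 1/2 = 1
β -> α = 1/6 -> 1/6 = 1
(γ <-> γ) -> (β -> α) = 1 -> 1 = 1
γ <-> α = 1/2 <-> 1/6 = 2/3
((γ <-> γ) -> (β -> α)) -> (γ <-> α) = 1 -> 2/3 = 2/3
γ -> β = 1/2 -> 1/6 = 2/3
α -> (γ -> β) = 1/6 -> 2/3 = 1
(α -> (γ -> β)) <-> β = 1 <-> 1/6 = 1/6
(((γ <-> γ) -> (β -> α)) -> (γ <-> α)) -> ((α -> (γ -> β)) <-> β) = 2/3 -> 1/6 = 1/2
!β = !1/6 = 5/6
!!β = !5/6 = 1/6
((((γ <-> γ) -> (β -> α)) -> (γ <-> α)) -> ((α -> (γ -> β)) <-> β)) <-> !!β = 1/2 <-> 1/6 = 2/3
(!((γ <-> γ) <-> (β <-> β)) -> (!((γ -> β) <-> (α -> β)) <-> ((!β <-> (γ -> γ)) <-> (β -> (γ <-> β))))) <-> (((((γ <-> γ) -> (β -> α)) -> (γ <-> α)) -> ((α -> (γ -> β)) <-> β)) <-> !!β) = 1 <-> 2/3 = 2/3
(((γ <-> !α) -> (((β <-> α) -> α) <-> (α -> (β <-> β)))) <-> (((α <-> α) -> α) <-> ((β -> γ) -> (γ <-> α)))) -> ((!((γ <-> γ) <-> (β <-> β)) -> (!((γ -> β) <-> (α -> β)) <-> ((!β <-> (γ -> γ)) <-> (β -> (γ <-> β))))) <-> (((((γ <-> γ) -> (β -> α)) -> (γ <-> α)) -> ((α -> (γ -> β)) <-> β)) <-> !!β)) = 1 -> 2/3 = 2/3

2/3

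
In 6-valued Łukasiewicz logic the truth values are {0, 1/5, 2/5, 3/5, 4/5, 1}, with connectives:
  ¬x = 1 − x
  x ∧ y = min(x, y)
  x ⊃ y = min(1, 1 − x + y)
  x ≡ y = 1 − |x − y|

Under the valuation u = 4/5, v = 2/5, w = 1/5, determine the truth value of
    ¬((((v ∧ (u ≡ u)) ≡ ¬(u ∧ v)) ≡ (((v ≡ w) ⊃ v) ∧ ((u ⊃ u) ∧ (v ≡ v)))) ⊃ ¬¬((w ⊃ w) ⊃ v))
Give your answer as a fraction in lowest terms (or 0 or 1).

u ≡ u = 4/5 ≡ 4/5 = 1
v ∧ (u ≡ u) = 2/5 ∧ 1 = 2/5
u ∧ v = 4/5 ∧ 2/5 = 2/5
¬(u ∧ v) = ¬2/5 = 3/5
(v ∧ (u ≡ u)) ≡ ¬(u ∧ v) = 2/5 ≡ 3/5 = 4/5
v ≡ w = 2/5 ≡ 1/5 = 4/5
(v ≡ w) ⊃ v = 4/5 ⊃ 2/5 = 3/5
u ⊃ u = 4/5 ⊃ 4/5 = 1
v ≡ v = 2/5 ≡ 2/5 = 1
(u ⊃ u) ∧ (v ≡ v) = 1 ∧ 1 = 1
((v ≡ w) ⊃ v) ∧ ((u ⊃ u) ∧ (v ≡ v)) = 3/5 ∧ 1 = 3/5
((v ∧ (u ≡ u)) ≡ ¬(u ∧ v)) ≡ (((v ≡ w) ⊃ v) ∧ ((u ⊃ u) ∧ (v ≡ v))) = 4/5 ≡ 3/5 = 4/5
w ⊃ w = 1/5 ⊃ 1/5 = 1
(w ⊃ w) ⊃ v = 1 ⊃ 2/5 = 2/5
¬((w ⊃ w) ⊃ v) = ¬2/5 = 3/5
¬¬((w ⊃ w) ⊃ v) = ¬3/5 = 2/5
(((v ∧ (u ≡ u)) ≡ ¬(u ∧ v)) ≡ (((v ≡ w) ⊃ v) ∧ ((u ⊃ u) ∧ (v ≡ v)))) ⊃ ¬¬((w ⊃ w) ⊃ v) = 4/5 ⊃ 2/5 = 3/5
¬((((v ∧ (u ≡ u)) ≡ ¬(u ∧ v)) ≡ (((v ≡ w) ⊃ v) ∧ ((u ⊃ u) ∧ (v ≡ v)))) ⊃ ¬¬((w ⊃ w) ⊃ v)) = ¬3/5 = 2/5

2/5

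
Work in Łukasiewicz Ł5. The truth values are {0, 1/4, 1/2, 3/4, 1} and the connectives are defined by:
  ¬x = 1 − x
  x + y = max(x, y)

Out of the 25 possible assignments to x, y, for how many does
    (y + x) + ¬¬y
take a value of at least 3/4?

value 1: 9 assignments (counts)
value 3/4: 7 assignments (counts)
value 1/2: 5 assignments
value 1/4: 3 assignments
value 0: 1 assignment
So 16 of the 25 assignments meet the threshold.

16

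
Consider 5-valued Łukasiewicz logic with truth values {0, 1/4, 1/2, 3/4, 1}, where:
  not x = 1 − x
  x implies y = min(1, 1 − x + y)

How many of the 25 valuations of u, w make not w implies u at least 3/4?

value 1: 15 assignments (counts)
value 3/4: 4 assignments (counts)
value 1/2: 3 assignments
value 1/4: 2 assignments
value 0: 1 assignment
So 19 of the 25 assignments meet the threshold.

19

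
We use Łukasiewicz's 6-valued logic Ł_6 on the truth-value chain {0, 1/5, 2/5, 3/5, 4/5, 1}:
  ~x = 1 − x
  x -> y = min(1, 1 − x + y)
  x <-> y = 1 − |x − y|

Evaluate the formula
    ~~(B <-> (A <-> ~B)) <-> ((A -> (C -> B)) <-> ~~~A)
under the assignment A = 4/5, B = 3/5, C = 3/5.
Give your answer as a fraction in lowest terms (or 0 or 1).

~B = ~3/5 = 2/5
A <-> ~B = 4/5 <-> 2/5 = 3/5
B <-> (A <-> ~B) = 3/5 <-> 3/5 = 1
~(B <-> (A <-> ~B)) = ~1 = 0
~~(B <-> (A <-> ~B)) = ~0 = 1
C -> B = 3/5 -> 3/5 = 1
A -> (C -> B) = 4/5 -> 1 = 1
~A = ~4/5 = 1/5
~~A = ~1/5 = 4/5
~~~A = ~4/5 = 1/5
(A -> (C -> B)) <-> ~~~A = 1 <-> 1/5 = 1/5
~~(B <-> (A <-> ~B)) <-> ((A -> (C -> B)) <-> ~~~A) = 1 <-> 1/5 = 1/5

1/5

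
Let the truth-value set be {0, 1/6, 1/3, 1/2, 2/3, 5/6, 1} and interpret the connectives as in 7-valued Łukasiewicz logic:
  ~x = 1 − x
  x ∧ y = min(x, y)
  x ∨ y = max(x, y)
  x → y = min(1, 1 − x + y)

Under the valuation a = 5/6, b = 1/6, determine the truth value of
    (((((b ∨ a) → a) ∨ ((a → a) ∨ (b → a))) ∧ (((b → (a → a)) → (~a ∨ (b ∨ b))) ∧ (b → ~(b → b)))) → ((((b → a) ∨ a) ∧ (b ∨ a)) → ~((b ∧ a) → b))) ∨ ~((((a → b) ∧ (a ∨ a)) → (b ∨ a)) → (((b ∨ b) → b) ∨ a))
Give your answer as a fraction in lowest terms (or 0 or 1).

b ∨ a = 1/6 ∨ 5/6 = 5/6
(b ∨ a) → a = 5/6 → 5/6 = 1
a → a = 5/6 → 5/6 = 1
b → a = 1/6 → 5/6 = 1
(a → a) ∨ (b → a) = 1 ∨ 1 = 1
((b ∨ a) → a) ∨ ((a → a) ∨ (b → a)) = 1 ∨ 1 = 1
a → a = 5/6 → 5/6 = 1
b → (a → a) = 1/6 → 1 = 1
~a = ~5/6 = 1/6
b ∨ b = 1/6 ∨ 1/6 = 1/6
~a ∨ (b ∨ b) = 1/6 ∨ 1/6 = 1/6
(b → (a → a)) → (~a ∨ (b ∨ b)) = 1 → 1/6 = 1/6
b → b = 1/6 → 1/6 = 1
~(b → b) = ~1 = 0
b → ~(b → b) = 1/6 → 0 = 5/6
((b → (a → a)) → (~a ∨ (b ∨ b))) ∧ (b → ~(b → b)) = 1/6 ∧ 5/6 = 1/6
(((b ∨ a) → a) ∨ ((a → a) ∨ (b → a))) ∧ (((b → (a → a)) → (~a ∨ (b ∨ b))) ∧ (b → ~(b → b))) = 1 ∧ 1/6 = 1/6
b → a = 1/6 → 5/6 = 1
(b → a) ∨ a = 1 ∨ 5/6 = 1
b ∨ a = 1/6 ∨ 5/6 = 5/6
((b → a) ∨ a) ∧ (b ∨ a) = 1 ∧ 5/6 = 5/6
b ∧ a = 1/6 ∧ 5/6 = 1/6
(b ∧ a) → b = 1/6 → 1/6 = 1
~((b ∧ a) → b) = ~1 = 0
(((b → a) ∨ a) ∧ (b ∨ a)) → ~((b ∧ a) → b) = 5/6 → 0 = 1/6
((((b ∨ a) → a) ∨ ((a → a) ∨ (b → a))) ∧ (((b → (a → a)) → (~a ∨ (b ∨ b))) ∧ (b → ~(b → b)))) → ((((b → a) ∨ a) ∧ (b ∨ a)) → ~((b ∧ a) → b)) = 1/6 → 1/6 = 1
a → b = 5/6 → 1/6 = 1/3
a ∨ a = 5/6 ∨ 5/6 = 5/6
(a → b) ∧ (a ∨ a) = 1/3 ∧ 5/6 = 1/3
b ∨ a = 1/6 ∨ 5/6 = 5/6
((a → b) ∧ (a ∨ a)) → (b ∨ a) = 1/3 → 5/6 = 1
b ∨ b = 1/6 ∨ 1/6 = 1/6
(b ∨ b) → b = 1/6 → 1/6 = 1
((b ∨ b) → b) ∨ a = 1 ∨ 5/6 = 1
(((a → b) ∧ (a ∨ a)) → (b ∨ a)) → (((b ∨ b) → b) ∨ a) = 1 → 1 = 1
~((((a → b) ∧ (a ∨ a)) → (b ∨ a)) → (((b ∨ b) → b) ∨ a)) = ~1 = 0
(((((b ∨ a) → a) ∨ ((a → a) ∨ (b → a))) ∧ (((b → (a → a)) → (~a ∨ (b ∨ b))) ∧ (b → ~(b → b)))) → ((((b → a) ∨ a) ∧ (b ∨ a)) → ~((b ∧ a) → b))) ∨ ~((((a → b) ∧ (a ∨ a)) → (b ∨ a)) → (((b ∨ b) → b) ∨ a)) = 1 ∨ 0 = 1

1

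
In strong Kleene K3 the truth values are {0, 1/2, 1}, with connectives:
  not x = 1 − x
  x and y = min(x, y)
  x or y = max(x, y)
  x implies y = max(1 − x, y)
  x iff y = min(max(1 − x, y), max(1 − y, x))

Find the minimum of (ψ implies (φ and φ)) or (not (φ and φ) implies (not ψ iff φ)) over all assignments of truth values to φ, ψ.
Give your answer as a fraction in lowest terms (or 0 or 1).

Take φ = 0, ψ = 1/2:
φ and φ = 0 and 0 = 0
ψ implies (φ and φ) = 1/2 implies 0 = 1/2
φ and φ = 0 and 0 = 0
not (φ and φ) = not 0 = 1
not ψ = not 1/2 = 1/2
not ψ iff φ = 1/2 iff 0 = 1/2
not (φ and φ) implies (not ψ iff φ) = 1 implies 1/2 = 1/2
(ψ implies (φ and φ)) or (not (φ and φ) implies (not ψ iff φ)) = 1/2 or 1/2 = 1/2
No assignment yields a value below 1/2, so this is the minimum.

1/2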